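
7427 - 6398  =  1029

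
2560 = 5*512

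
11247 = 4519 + 6728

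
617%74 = 25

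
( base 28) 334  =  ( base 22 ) 50K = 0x988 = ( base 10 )2440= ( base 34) 23Q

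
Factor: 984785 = 5^1 * 89^1*2213^1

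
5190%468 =42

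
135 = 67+68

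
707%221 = 44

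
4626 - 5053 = - 427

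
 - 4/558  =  -1+277/279 = -0.01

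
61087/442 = 138 + 7/34  =  138.21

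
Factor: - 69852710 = -2^1 * 5^1*6985271^1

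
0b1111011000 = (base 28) 174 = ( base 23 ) 1ji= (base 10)984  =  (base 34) SW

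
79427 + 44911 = 124338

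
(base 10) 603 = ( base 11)4A9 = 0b1001011011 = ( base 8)1133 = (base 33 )i9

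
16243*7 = 113701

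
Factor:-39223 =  - 61^1*643^1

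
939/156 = 6 + 1/52 =6.02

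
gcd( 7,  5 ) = 1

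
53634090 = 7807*6870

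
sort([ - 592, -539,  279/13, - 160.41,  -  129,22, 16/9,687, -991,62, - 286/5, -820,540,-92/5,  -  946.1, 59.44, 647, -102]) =[ - 991 , - 946.1, - 820 ,- 592, - 539, - 160.41,-129, - 102, - 286/5 ,-92/5 , 16/9, 279/13, 22, 59.44, 62,540, 647, 687]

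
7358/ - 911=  - 7358/911 = - 8.08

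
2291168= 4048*566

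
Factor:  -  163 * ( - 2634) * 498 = 2^2*3^2 * 83^1*163^1 *439^1 = 213812316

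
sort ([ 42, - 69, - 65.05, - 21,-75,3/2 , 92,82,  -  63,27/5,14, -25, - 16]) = [ -75,-69, - 65.05, - 63,-25, - 21, - 16, 3/2,27/5,14, 42 , 82,92 ]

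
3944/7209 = 3944/7209 = 0.55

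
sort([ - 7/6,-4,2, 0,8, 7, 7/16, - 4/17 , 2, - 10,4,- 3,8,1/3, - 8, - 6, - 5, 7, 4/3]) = [ - 10, - 8, - 6,-5, - 4,-3 ,-7/6 , - 4/17,0,1/3, 7/16,  4/3,  2,2,4, 7, 7, 8 , 8 ]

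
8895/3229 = 8895/3229 = 2.75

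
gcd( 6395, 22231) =1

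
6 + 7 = 13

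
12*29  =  348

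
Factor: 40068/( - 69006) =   -  18/31 = - 2^1 * 3^2*31^(-1) 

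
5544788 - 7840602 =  - 2295814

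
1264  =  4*316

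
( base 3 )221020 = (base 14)369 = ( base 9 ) 836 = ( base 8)1251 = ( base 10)681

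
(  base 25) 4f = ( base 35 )3A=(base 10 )115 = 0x73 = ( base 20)5F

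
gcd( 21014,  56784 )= 14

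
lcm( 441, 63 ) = 441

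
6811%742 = 133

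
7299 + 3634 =10933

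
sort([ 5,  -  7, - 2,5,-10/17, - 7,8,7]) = [ - 7, - 7 , - 2, - 10/17, 5, 5, 7,8]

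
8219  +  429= 8648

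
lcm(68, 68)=68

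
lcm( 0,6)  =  0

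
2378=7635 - 5257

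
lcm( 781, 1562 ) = 1562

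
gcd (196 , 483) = 7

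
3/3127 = 3/3127 = 0.00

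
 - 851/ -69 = 12 + 1/3=12.33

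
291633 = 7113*41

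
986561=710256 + 276305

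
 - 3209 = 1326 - 4535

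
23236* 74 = 1719464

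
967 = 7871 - 6904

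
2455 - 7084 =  - 4629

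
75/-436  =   - 75/436  =  - 0.17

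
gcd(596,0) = 596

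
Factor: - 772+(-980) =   -  2^3 * 3^1*73^1 = - 1752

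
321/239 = 321/239 = 1.34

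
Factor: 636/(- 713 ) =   -  2^2 *3^1*23^(-1)*31^( - 1 )*53^1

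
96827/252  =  96827/252 = 384.23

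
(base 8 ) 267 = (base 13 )111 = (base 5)1213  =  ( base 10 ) 183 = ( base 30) 63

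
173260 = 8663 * 20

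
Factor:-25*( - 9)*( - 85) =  - 3^2*5^3 *17^1 = - 19125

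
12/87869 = 12/87869 = 0.00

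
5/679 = 5/679 = 0.01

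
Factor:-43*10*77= - 33110 = - 2^1*5^1*7^1*11^1*43^1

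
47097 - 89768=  - 42671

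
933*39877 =37205241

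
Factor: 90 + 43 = 133=7^1*19^1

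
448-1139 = - 691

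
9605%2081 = 1281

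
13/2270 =13/2270 = 0.01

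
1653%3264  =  1653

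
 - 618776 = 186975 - 805751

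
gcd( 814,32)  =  2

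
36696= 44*834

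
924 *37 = 34188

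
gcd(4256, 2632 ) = 56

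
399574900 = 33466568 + 366108332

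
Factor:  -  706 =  - 2^1*353^1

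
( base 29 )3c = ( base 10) 99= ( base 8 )143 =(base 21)4f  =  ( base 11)90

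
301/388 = 301/388  =  0.78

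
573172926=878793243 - 305620317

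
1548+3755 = 5303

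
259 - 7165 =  - 6906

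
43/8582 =43/8582= 0.01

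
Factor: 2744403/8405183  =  3^1*  914801^1*8405183^(-1 )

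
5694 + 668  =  6362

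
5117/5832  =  5117/5832 = 0.88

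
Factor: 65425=5^2*2617^1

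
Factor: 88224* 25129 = 2216980896 = 2^5*3^1*13^1*  919^1 * 1933^1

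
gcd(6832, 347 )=1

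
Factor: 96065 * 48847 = 4692487055 = 5^1*19213^1 * 48847^1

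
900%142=48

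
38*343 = 13034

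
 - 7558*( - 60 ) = 453480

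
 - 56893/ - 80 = 711 + 13/80 =711.16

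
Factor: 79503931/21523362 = 2^( - 1)  *3^( - 1)*7^( - 1 )*13^1*31^( - 1 ) * 47^1*61^( - 1)*271^( -1 )*130121^1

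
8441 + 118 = 8559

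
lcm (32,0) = 0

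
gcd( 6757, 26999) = 29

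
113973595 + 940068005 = 1054041600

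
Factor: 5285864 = 2^3*660733^1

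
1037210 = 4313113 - 3275903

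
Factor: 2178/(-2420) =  - 2^ ( - 1 )*3^2*5^( - 1) = - 9/10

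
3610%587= 88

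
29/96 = 29/96 = 0.30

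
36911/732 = 36911/732 = 50.42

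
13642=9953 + 3689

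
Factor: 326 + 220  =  546 = 2^1*3^1*7^1*13^1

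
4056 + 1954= 6010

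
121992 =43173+78819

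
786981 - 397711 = 389270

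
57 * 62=3534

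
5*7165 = 35825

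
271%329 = 271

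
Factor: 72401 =7^1*10343^1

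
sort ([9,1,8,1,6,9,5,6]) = [1,1,5,  6, 6,8,9,9]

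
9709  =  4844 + 4865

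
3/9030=1/3010  =  0.00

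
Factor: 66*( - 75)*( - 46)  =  2^2*3^2*5^2 * 11^1*23^1= 227700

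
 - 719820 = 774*( - 930) 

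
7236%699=246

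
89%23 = 20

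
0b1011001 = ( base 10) 89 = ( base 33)2n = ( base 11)81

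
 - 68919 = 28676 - 97595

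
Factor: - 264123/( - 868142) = 2^( - 1 )*3^2 * 11^( - 1)*29347^1*39461^( - 1 ) 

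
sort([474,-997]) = [ - 997, 474]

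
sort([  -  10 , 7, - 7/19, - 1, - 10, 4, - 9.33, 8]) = [- 10, - 10, - 9.33, - 1,- 7/19, 4, 7 , 8]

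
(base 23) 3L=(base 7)156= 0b1011010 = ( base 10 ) 90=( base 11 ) 82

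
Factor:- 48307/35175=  - 3^( - 1 )*5^ ( - 2)*103^1 = - 103/75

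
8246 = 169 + 8077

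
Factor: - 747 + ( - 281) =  - 1028 = -2^2 * 257^1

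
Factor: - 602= - 2^1*7^1*43^1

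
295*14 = 4130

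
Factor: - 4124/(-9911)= 2^2*11^(-1 )*17^( - 1)*53^( - 1)*1031^1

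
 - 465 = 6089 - 6554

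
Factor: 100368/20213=2^4*3^2*29^( - 1) = 144/29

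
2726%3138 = 2726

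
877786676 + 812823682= 1690610358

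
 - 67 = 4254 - 4321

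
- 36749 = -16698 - 20051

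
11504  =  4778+6726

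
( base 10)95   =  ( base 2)1011111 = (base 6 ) 235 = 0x5F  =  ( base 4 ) 1133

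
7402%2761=1880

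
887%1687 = 887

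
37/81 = 37/81 = 0.46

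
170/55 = 3 + 1/11 =3.09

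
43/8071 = 43/8071 = 0.01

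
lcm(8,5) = 40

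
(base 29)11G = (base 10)886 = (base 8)1566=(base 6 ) 4034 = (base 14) 474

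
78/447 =26/149 = 0.17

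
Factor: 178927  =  7^1*25561^1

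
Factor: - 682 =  - 2^1 * 11^1*31^1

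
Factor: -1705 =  - 5^1*11^1 * 31^1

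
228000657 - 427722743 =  - 199722086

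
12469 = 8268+4201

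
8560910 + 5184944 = 13745854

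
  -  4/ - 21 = 4/21 = 0.19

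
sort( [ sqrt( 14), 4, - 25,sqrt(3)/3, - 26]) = [ - 26, - 25,sqrt(3)/3, sqrt( 14 ),4]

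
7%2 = 1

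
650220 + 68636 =718856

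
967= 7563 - 6596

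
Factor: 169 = 13^2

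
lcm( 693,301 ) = 29799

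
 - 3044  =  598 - 3642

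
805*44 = 35420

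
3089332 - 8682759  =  -5593427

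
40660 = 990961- 950301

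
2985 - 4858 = -1873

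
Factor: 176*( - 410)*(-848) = 61191680 = 2^9*5^1*11^1*41^1*53^1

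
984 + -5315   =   - 4331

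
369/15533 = 369/15533 = 0.02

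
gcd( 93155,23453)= 1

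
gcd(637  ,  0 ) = 637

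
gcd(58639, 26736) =1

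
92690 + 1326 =94016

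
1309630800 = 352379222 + 957251578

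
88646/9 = 88646/9 = 9849.56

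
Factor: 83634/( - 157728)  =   - 263/496 = -2^(-4 ) * 31^( - 1)*263^1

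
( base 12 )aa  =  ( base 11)109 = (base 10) 130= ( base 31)46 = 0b10000010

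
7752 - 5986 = 1766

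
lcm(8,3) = 24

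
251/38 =251/38 = 6.61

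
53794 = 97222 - 43428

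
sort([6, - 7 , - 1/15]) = [-7,-1/15, 6 ] 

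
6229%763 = 125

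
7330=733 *10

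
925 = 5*185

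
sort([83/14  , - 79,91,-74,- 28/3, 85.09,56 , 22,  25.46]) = [ - 79,-74, -28/3,  83/14, 22,  25.46, 56,  85.09 , 91]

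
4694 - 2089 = 2605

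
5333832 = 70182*76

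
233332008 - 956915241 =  -723583233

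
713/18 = 713/18 = 39.61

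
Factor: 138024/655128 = 71^1* 337^( - 1 )  =  71/337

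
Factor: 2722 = 2^1*1361^1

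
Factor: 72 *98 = 2^4*3^2*7^2 = 7056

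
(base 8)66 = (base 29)1P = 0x36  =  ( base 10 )54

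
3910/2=1955 = 1955.00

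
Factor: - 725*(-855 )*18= 2^1*3^4 *5^3*19^1*29^1 = 11157750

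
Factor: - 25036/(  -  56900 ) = 5^( - 2)*11^1= 11/25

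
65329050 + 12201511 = 77530561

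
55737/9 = 6193 = 6193.00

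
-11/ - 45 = 11/45 = 0.24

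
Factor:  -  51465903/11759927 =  - 3^1*1289^1*13309^1*11759927^(- 1) 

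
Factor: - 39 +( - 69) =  - 2^2*3^3  =  - 108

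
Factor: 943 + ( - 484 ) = 459 = 3^3* 17^1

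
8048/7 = 8048/7 = 1149.71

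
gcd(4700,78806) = 2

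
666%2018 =666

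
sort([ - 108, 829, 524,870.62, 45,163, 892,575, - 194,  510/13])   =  [-194,-108,510/13, 45, 163, 524, 575,829,870.62, 892]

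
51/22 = 2+7/22 = 2.32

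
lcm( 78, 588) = 7644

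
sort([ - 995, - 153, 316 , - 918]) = [ - 995, - 918 , - 153, 316 ] 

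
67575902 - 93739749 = -26163847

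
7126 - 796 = 6330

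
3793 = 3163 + 630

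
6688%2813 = 1062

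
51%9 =6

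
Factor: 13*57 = 3^1*13^1*19^1 = 741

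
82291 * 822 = 67643202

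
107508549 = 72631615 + 34876934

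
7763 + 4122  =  11885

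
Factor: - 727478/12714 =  - 3^( - 1)*13^(- 1 )*  53^1* 163^( -1 )*6863^1= - 363739/6357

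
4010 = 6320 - 2310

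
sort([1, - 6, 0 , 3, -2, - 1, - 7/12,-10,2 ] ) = [ - 10, - 6, - 2, - 1, - 7/12, 0 , 1, 2, 3 ] 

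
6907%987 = 985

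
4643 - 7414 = -2771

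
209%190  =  19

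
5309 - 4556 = 753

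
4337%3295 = 1042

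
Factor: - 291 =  - 3^1*97^1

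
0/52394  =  0  =  0.00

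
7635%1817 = 367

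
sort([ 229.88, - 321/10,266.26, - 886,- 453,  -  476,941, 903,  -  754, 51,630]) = [ - 886,  -  754, - 476,  -  453,  -  321/10,51, 229.88,  266.26,  630, 903, 941]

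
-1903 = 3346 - 5249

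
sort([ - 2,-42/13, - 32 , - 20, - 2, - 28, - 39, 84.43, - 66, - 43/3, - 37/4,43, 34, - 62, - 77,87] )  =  [  -  77 , - 66,  -  62, - 39, - 32,-28,  -  20, - 43/3,  -  37/4, -42/13, - 2,-2 , 34, 43,84.43,87]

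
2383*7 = 16681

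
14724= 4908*3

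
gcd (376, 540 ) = 4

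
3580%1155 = 115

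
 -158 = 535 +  - 693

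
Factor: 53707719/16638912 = 2^(-6)*3^( - 2)*13^1*9629^( - 1)*1377121^1 = 17902573/5546304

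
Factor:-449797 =- 449797^1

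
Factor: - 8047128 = -2^3*3^1*  59^1*5683^1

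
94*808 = 75952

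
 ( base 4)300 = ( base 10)48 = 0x30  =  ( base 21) 26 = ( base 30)1I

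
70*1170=81900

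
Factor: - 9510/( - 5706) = 5/3 = 3^(  -  1 )*5^1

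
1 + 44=45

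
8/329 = 8/329 = 0.02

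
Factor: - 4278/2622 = -31/19 = - 19^(-1) * 31^1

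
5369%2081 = 1207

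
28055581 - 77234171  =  -49178590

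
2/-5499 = - 1 + 5497/5499 = - 0.00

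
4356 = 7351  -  2995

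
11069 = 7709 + 3360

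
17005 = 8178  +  8827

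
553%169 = 46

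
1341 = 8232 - 6891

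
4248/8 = 531 = 531.00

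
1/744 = 1/744 = 0.00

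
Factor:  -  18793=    - 18793^1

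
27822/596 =46 + 203/298 = 46.68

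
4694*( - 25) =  - 117350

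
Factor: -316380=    - 2^2*3^1*5^1*5273^1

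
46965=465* 101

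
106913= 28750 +78163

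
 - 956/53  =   - 19+51/53 = - 18.04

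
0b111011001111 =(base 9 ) 5172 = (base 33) 3FT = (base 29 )4EL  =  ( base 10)3791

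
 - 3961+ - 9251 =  - 13212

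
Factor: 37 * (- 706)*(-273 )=7131306  =  2^1*3^1*7^1 * 13^1*37^1*353^1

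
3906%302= 282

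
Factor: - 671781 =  -3^1 * 11^1 * 20357^1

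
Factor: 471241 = 471241^1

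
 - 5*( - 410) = 2050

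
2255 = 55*41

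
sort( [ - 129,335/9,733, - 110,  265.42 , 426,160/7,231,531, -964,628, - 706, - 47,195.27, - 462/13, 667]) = [ - 964,- 706, - 129,-110,- 47, - 462/13,160/7,  335/9, 195.27,231,265.42,426,531,628,667, 733 ]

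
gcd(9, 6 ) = 3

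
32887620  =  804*40905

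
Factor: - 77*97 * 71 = -530299 = - 7^1 * 11^1 * 71^1  *97^1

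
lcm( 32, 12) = 96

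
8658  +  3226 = 11884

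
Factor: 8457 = 3^1 * 2819^1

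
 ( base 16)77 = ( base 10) 119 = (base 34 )3H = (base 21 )5E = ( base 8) 167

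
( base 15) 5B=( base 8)126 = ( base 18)4e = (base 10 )86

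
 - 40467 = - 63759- - 23292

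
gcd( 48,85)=1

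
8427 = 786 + 7641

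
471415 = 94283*5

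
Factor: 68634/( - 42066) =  - 31/19 = - 19^( - 1)*31^1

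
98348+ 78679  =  177027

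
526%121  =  42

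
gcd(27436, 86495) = 1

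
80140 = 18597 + 61543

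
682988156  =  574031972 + 108956184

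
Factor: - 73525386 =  - 2^1 * 3^1*11^1*571^1*1951^1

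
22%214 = 22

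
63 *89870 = 5661810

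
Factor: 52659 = 3^2*5851^1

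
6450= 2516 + 3934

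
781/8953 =781/8953 = 0.09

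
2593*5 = 12965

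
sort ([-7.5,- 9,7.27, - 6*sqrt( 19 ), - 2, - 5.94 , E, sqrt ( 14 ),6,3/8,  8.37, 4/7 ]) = [ - 6*sqrt(19 ), - 9, - 7.5, - 5.94, - 2, 3/8, 4/7,E  ,  sqrt ( 14),6,7.27 , 8.37 ]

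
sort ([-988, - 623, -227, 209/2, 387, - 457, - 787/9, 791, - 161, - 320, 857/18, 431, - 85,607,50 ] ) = [ - 988,  -  623, - 457,-320, - 227,  -  161, - 787/9, - 85, 857/18 , 50, 209/2,387, 431,607, 791]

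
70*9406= 658420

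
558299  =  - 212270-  - 770569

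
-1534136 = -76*20186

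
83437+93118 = 176555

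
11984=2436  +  9548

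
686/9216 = 343/4608 = 0.07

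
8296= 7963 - -333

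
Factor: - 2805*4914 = - 13783770 =- 2^1*3^4*5^1*7^1*11^1*13^1*17^1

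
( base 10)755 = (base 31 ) OB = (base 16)2f3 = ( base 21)1EK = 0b1011110011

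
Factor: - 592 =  -2^4*37^1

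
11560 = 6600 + 4960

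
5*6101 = 30505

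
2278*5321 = 12121238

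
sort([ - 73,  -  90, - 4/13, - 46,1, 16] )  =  [ - 90,-73,-46, - 4/13,1, 16] 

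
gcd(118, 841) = 1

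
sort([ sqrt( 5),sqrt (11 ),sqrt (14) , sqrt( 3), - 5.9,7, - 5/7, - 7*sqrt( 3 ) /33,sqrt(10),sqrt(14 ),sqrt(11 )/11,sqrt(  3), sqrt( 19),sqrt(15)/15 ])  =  [-5.9,-5/7, -7*sqrt( 3 ) /33,sqrt( 15)/15,sqrt( 11 )/11,sqrt( 3 ),sqrt(3 ), sqrt( 5),  sqrt(10 ), sqrt(11),sqrt( 14), sqrt( 14 ), sqrt( 19),7]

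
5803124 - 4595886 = 1207238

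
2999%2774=225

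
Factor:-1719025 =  - 5^2*7^1*11^1*19^1*47^1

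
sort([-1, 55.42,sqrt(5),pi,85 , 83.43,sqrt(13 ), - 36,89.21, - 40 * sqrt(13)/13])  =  [ - 36, - 40*sqrt( 13) /13, - 1,sqrt(5), pi, sqrt(  13),55.42,83.43,85, 89.21 ]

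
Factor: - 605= -5^1*11^2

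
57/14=4 + 1/14 =4.07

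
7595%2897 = 1801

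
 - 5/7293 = - 1 + 7288/7293 = -0.00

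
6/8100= 1/1350=0.00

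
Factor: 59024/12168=2^1*3^( - 2)*7^1*13^(-2)*17^1*31^1 = 7378/1521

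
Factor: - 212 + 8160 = 2^2 * 1987^1 = 7948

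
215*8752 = 1881680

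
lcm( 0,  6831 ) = 0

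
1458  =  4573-3115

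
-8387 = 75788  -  84175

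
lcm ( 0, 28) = 0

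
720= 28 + 692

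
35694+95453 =131147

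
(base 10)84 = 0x54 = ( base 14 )60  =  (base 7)150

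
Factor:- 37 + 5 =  - 2^5= - 32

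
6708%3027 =654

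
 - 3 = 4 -7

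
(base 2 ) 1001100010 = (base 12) 42A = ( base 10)610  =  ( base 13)37C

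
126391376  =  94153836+32237540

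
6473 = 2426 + 4047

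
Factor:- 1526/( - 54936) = 2^( - 2) * 3^( - 2) = 1/36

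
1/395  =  1/395  =  0.00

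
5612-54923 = - 49311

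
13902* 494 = 6867588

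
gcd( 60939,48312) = 549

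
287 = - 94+381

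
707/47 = 707/47 = 15.04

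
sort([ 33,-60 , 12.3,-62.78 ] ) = [-62.78, - 60, 12.3,  33]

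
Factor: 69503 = 7^1 *9929^1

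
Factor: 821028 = 2^2 * 3^1 * 13^1*19^1*277^1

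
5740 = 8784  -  3044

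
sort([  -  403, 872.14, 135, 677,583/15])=[- 403,583/15, 135,677, 872.14] 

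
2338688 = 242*9664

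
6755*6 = 40530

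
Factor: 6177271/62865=3^( - 2 ) * 5^( - 1)*11^( - 1 ) * 23^1*127^(-1)*491^1*547^1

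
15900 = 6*2650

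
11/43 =11/43 = 0.26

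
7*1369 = 9583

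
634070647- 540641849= 93428798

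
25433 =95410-69977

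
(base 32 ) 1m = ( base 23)28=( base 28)1q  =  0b110110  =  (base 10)54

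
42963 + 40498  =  83461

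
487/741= 487/741 = 0.66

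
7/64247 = 7/64247= 0.00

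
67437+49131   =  116568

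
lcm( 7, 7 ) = 7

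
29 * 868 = 25172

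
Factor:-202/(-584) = 101/292= 2^(  -  2)*73^( - 1 )*101^1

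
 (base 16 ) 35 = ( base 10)53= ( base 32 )1l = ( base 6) 125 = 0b110101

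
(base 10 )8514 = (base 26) CFC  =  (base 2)10000101000010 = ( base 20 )115e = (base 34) 7ce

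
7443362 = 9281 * 802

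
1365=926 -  - 439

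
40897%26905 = 13992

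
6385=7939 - 1554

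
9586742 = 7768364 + 1818378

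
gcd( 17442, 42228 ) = 918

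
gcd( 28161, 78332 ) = 1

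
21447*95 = 2037465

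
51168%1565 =1088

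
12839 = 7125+5714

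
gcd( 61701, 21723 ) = 3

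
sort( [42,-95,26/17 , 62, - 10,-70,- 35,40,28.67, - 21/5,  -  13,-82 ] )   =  [ - 95, - 82,  -  70,-35,  -  13, - 10,  -  21/5, 26/17,28.67,40, 42, 62 ] 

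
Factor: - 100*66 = - 2^3*3^1*5^2*11^1 = - 6600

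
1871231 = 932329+938902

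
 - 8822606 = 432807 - 9255413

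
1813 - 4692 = -2879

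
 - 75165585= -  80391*935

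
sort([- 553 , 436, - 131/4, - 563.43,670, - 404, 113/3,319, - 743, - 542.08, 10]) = [  -  743, - 563.43, - 553 , - 542.08, - 404,  -  131/4,10,113/3, 319, 436, 670 ]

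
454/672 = 227/336=0.68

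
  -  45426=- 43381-2045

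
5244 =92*57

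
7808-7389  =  419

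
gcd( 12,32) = 4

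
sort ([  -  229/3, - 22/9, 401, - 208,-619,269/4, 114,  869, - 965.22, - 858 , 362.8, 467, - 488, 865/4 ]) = [ - 965.22 , - 858, - 619, - 488, - 208, - 229/3, - 22/9, 269/4, 114,865/4,362.8, 401, 467, 869] 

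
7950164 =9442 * 842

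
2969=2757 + 212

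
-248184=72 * (-3447)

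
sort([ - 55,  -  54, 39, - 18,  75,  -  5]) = [ - 55,- 54, - 18, - 5,39, 75]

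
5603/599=5603/599 =9.35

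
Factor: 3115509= 3^1* 1038503^1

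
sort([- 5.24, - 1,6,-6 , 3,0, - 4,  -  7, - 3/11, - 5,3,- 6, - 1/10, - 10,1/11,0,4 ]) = [-10, - 7, - 6, - 6,-5.24,-5, - 4 , - 1,  -  3/11,- 1/10 , 0, 0,1/11, 3,3,4,  6 ]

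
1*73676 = 73676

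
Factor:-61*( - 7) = 7^1*61^1 = 427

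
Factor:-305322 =  -  2^1 * 3^1*151^1*337^1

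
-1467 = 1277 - 2744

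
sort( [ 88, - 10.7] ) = [ - 10.7,88]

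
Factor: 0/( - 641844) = 0 = 0^1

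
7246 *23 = 166658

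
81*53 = 4293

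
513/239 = 2  +  35/239 = 2.15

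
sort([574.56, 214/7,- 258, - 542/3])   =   [ - 258, - 542/3, 214/7, 574.56] 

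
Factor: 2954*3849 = 11369946 = 2^1*3^1*7^1*211^1*1283^1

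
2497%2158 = 339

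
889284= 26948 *33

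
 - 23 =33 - 56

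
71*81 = 5751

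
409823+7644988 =8054811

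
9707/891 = 9707/891 = 10.89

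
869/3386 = 869/3386 =0.26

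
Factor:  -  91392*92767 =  - 8478161664 = - 2^8*3^1*7^1*17^1*92767^1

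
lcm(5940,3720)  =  368280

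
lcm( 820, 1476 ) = 7380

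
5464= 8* 683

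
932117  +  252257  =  1184374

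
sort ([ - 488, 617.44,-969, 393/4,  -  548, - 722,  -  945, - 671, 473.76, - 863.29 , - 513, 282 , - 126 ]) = [ - 969, - 945, - 863.29, - 722 , - 671,-548, - 513 , - 488, - 126, 393/4, 282,473.76 , 617.44]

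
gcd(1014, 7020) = 78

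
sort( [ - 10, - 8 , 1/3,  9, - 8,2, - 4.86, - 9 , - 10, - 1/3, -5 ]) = [-10, - 10, - 9,  -  8, - 8, - 5, - 4.86, - 1/3, 1/3,  2,9 ]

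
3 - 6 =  - 3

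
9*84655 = 761895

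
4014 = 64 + 3950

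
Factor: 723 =3^1*241^1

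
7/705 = 7/705 = 0.01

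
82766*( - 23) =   -  1903618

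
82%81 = 1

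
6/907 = 6/907 = 0.01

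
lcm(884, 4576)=77792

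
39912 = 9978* 4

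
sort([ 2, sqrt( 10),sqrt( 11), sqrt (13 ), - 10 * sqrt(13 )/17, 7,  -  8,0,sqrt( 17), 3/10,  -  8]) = [ - 8, - 8, - 10 *sqrt ( 13) /17,0,3/10,  2,sqrt (10 ), sqrt( 11), sqrt (13),sqrt(17), 7 ] 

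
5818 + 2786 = 8604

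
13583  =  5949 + 7634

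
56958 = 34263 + 22695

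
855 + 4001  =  4856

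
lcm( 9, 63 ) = 63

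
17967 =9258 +8709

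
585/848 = 585/848 = 0.69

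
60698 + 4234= 64932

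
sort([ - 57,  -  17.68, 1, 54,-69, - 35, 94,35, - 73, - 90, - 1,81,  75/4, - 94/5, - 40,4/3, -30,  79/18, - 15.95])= [  -  90, - 73 , - 69,  -  57,  -  40, -35, - 30, - 94/5, - 17.68, - 15.95 , - 1, 1,4/3,  79/18,  75/4 , 35,54 , 81, 94]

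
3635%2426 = 1209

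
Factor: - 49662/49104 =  - 2^ (  -  3)*11^ (  -  1 )*89^1 = -89/88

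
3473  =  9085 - 5612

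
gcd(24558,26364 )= 6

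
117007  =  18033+98974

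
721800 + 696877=1418677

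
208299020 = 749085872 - 540786852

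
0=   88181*0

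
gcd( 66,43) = 1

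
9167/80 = 114+47/80 = 114.59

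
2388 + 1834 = 4222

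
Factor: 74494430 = 2^1*5^1*179^1 *41617^1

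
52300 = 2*26150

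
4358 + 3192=7550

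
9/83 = 9/83 = 0.11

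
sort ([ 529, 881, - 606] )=[ - 606,  529,881 ]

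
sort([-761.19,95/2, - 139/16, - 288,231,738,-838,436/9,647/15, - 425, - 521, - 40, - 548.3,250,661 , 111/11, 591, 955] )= [ - 838, - 761.19 , - 548.3 , - 521, - 425,-288,-40, - 139/16, 111/11, 647/15,95/2,436/9,231, 250,591,661,738, 955 ] 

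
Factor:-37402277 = -11^1 * 3400207^1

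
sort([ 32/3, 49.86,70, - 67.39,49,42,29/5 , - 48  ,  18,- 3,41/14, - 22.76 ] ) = [ -67.39, - 48, - 22.76,-3, 41/14,29/5, 32/3,  18,42, 49, 49.86,70]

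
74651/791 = 94 + 297/791 = 94.38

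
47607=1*47607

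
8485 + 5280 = 13765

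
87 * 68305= 5942535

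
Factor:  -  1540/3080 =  - 1/2= -  2^(  -  1) 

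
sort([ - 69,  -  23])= [  -  69, - 23]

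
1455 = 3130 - 1675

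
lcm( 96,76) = 1824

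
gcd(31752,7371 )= 567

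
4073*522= 2126106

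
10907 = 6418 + 4489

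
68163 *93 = 6339159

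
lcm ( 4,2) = 4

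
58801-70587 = -11786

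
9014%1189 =691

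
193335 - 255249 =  - 61914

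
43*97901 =4209743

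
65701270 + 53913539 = 119614809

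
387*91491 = 35407017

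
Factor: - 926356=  - 2^2*231589^1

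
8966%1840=1606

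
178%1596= 178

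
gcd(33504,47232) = 96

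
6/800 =3/400  =  0.01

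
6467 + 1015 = 7482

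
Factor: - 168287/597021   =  -3^ ( - 1)*7^1 * 29^1*59^( - 1 ) * 829^1*3373^ ( - 1)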